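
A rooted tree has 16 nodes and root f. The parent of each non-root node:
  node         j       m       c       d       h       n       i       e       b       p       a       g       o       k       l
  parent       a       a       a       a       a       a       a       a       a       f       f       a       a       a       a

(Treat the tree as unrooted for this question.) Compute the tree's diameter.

A longest path is p-f-a-o, with 3 edges.

3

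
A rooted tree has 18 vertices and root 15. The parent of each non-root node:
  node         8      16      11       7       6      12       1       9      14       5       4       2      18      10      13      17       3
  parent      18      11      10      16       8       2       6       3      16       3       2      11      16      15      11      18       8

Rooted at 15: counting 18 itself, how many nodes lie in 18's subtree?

8

The subtree rooted at 18 contains: 18, 17, 8, 3, 6, 9, 5, 1 — 8 nodes.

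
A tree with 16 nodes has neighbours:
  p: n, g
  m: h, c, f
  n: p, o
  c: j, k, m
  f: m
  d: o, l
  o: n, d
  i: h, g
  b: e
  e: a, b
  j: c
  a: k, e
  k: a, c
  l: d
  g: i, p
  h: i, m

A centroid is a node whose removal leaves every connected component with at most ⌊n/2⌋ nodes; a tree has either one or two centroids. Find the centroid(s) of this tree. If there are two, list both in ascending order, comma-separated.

If h is removed the pieces have sizes 8, 7, all ≤ ⌊16/2⌋ = 8.
m is adjacent to h and is also a centroid (the largest component after removing it is likewise 8).

h, m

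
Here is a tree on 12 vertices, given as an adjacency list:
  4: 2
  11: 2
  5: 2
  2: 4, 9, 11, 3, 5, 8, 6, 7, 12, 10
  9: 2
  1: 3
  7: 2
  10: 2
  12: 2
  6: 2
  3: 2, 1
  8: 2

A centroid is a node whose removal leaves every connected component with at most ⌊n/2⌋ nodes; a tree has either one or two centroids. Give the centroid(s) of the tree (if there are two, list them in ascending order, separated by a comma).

If 2 is removed the pieces have sizes 2, 1, 1, 1, 1, 1, 1, 1, 1, 1, all ≤ ⌊12/2⌋ = 6.
Every other node leaves some component of size > 6, so the centroid is unique.

2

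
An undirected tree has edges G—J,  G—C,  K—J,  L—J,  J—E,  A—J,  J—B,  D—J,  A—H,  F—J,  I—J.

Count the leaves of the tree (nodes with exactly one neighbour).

9

Degree-1 nodes: B, C, D, E, F, H, I, K, L — 9 of them.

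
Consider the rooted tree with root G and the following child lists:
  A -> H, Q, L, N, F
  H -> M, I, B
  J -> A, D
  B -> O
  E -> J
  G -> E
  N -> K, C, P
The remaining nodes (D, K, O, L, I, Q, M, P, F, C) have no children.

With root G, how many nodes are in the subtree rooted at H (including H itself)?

5

H's subtree: {H, B, M, I, O}, size 5.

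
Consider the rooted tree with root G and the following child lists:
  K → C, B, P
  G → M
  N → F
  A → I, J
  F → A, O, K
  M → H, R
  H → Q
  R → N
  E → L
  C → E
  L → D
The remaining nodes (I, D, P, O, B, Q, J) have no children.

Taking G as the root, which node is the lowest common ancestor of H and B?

H's ancestor chain is H, M, G and B's is B, K, F, N, R, M, G; they first meet at M.

M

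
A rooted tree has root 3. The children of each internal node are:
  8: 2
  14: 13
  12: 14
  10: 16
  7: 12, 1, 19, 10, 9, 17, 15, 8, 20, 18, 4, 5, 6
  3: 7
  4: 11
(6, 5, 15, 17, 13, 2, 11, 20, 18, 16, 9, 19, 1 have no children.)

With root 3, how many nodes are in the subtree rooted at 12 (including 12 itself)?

3

12's subtree: {12, 14, 13}, size 3.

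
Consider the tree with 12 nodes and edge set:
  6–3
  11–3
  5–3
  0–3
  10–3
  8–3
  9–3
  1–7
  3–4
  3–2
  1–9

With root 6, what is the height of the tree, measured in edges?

7 sits deepest: 6-3-9-1-7 — 4 edges from the root.

4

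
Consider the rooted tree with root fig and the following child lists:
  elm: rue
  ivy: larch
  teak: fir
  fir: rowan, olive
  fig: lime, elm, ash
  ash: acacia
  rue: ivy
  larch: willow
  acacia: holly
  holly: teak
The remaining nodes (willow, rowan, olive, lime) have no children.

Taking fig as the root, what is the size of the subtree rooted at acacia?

acacia's subtree: {acacia, holly, teak, fir, olive, rowan}, size 6.

6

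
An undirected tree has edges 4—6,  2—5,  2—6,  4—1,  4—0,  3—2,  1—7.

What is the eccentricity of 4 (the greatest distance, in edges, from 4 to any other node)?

3

The node farthest from 4 is 3 (5 also at distance 3), via 4-6-2-3 — 3 edges.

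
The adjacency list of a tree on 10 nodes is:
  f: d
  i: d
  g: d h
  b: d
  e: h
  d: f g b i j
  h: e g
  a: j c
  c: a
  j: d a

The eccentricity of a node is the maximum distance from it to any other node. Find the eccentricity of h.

5

A farthest node from h is c.
The path h-g-d-j-a-c has 5 edges.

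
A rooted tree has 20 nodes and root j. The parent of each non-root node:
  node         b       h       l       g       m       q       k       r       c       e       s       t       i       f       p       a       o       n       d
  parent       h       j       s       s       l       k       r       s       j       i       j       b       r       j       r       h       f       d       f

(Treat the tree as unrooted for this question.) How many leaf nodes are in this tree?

Exactly 10 nodes have a single neighbour: a, c, e, g, m, n, o, p, q, t.

10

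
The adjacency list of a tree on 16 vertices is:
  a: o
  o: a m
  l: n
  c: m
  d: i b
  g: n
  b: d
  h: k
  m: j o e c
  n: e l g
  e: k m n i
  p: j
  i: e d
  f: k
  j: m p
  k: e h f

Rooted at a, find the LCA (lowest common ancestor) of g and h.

e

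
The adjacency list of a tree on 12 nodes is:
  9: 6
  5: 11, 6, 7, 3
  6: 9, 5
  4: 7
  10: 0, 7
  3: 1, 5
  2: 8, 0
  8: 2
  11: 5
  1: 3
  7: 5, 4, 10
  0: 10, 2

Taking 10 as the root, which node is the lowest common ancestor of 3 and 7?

Path 3→root: 3 5 7 10; path 7→root: 7 10.
First common node: 7.

7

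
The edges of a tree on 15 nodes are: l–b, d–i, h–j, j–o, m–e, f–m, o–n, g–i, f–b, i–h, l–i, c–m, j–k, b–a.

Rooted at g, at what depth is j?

3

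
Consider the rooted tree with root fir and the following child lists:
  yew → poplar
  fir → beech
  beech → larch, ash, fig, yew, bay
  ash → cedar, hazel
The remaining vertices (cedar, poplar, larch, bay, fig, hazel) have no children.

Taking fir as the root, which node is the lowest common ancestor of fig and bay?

Ancestors of fig (toward the root): fig, beech, fir.
Ancestors of bay: bay, beech, fir.
The deepest node appearing in both lists is beech.

beech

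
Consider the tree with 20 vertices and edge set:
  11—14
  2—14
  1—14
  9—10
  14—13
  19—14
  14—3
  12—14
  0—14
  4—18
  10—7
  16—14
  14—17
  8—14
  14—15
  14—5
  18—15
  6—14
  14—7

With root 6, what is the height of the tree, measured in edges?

4

4 sits deepest: 6 – 14 – 15 – 18 – 4 — 4 edges from the root.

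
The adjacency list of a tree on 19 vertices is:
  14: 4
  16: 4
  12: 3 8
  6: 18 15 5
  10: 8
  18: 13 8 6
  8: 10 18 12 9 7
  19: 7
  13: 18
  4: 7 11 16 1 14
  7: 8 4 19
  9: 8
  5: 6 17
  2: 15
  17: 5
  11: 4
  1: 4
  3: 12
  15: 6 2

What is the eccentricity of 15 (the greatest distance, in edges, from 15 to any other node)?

A farthest node from 15 is 16 (14, 11, 1 also at distance 6).
The path 15-6-18-8-7-4-16 has 6 edges.

6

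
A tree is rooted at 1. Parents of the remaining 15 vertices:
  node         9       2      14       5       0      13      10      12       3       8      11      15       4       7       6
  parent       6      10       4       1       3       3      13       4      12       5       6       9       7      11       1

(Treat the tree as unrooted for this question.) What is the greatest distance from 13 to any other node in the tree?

9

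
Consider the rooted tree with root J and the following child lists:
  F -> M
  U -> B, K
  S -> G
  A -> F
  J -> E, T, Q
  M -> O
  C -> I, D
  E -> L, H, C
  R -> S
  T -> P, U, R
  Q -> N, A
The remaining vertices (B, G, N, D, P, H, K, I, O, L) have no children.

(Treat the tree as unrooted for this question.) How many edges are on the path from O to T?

6

The path is O - M - F - A - Q - J - T, which has 6 edges.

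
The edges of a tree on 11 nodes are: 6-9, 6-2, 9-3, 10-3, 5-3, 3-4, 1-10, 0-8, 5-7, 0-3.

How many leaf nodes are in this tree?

5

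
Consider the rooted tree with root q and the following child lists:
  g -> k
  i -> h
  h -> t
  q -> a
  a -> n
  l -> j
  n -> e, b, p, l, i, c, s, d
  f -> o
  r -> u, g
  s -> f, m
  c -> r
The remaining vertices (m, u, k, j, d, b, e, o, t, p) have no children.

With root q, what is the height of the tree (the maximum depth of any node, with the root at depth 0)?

6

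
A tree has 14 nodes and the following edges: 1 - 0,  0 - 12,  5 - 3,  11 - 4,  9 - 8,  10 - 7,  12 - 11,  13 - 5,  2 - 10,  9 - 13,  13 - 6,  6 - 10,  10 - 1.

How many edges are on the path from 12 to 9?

6

12–0–1–10–6–13–9: 6 edges.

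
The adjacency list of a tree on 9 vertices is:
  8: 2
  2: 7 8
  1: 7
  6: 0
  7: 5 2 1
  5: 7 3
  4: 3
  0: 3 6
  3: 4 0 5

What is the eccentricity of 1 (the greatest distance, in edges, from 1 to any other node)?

A farthest node from 1 is 6.
The path 1 – 7 – 5 – 3 – 0 – 6 has 5 edges.

5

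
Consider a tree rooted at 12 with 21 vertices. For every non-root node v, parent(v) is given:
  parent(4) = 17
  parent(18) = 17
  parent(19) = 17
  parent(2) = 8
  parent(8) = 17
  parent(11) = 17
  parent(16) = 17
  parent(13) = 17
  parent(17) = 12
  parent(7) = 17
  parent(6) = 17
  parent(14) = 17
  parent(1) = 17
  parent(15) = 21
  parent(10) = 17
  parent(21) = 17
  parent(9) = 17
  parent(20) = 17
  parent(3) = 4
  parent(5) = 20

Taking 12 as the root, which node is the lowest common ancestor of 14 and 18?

17

Ancestors of 14 (toward the root): 14, 17, 12.
Ancestors of 18: 18, 17, 12.
The deepest node appearing in both lists is 17.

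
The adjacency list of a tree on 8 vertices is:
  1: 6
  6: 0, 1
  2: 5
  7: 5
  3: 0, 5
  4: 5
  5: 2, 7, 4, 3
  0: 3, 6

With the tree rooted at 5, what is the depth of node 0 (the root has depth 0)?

2

5 → 3 → 0 — 2 edges.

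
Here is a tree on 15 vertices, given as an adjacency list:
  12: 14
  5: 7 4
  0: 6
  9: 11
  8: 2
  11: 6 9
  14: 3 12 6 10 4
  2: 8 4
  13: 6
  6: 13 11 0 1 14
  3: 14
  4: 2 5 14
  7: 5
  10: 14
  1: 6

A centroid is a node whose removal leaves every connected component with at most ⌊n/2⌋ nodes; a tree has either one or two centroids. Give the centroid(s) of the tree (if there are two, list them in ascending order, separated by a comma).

If 14 is removed the pieces have sizes 6, 5, 1, 1, 1, all ≤ ⌊15/2⌋ = 7.
Every other node leaves some component of size > 7, so the centroid is unique.

14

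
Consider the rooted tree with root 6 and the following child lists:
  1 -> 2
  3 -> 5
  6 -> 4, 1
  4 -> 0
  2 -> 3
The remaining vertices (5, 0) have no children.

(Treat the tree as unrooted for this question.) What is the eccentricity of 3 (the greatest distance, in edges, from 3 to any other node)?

5

The node farthest from 3 is 0, via 3–2–1–6–4–0 — 5 edges.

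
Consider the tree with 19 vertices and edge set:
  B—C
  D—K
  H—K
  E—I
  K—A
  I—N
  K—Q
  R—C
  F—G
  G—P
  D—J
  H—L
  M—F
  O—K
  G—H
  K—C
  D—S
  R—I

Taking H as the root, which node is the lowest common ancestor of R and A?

K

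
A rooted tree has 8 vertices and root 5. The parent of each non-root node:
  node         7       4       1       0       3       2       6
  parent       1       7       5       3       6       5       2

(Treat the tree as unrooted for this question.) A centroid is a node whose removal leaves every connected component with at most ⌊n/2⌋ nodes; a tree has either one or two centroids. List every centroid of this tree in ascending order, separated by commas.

2, 5

If 5 is removed the pieces have sizes 4, 3, all ≤ ⌊8/2⌋ = 4.
2 is adjacent to 5 and is also a centroid (the largest component after removing it is likewise 4).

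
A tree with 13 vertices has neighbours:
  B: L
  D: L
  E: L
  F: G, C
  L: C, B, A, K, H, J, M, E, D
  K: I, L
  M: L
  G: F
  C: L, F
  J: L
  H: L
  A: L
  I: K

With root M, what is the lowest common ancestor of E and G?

L

Path E→root: E L M; path G→root: G F C L M.
First common node: L.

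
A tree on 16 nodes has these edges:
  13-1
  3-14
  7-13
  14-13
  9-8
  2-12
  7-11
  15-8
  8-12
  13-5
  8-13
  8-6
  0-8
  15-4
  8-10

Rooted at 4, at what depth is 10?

Path from 4 to 10: 4 – 15 – 8 – 10, which has 3 edges.

3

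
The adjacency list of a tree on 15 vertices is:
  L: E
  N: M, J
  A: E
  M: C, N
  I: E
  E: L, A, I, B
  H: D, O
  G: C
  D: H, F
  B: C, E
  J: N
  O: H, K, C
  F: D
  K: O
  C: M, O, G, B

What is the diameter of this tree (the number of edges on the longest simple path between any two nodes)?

BFS from F reaches I last, at distance 7; BFS from I confirms no node is farther.
Path: F-D-H-O-C-B-E-I.

7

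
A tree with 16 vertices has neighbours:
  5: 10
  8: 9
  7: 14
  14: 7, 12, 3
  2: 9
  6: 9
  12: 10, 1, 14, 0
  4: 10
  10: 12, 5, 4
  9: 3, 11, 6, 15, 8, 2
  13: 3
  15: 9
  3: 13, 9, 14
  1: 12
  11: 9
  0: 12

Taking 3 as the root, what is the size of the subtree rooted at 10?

The subtree rooted at 10 contains: 10, 5, 4 — 3 nodes.

3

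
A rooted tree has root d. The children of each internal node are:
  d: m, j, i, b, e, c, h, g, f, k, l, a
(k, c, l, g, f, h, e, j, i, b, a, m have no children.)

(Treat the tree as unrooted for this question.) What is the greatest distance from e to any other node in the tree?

The node farthest from e is a (f, h, i, k, c, b, l, j, m, g also at distance 2), via e-d-a — 2 edges.

2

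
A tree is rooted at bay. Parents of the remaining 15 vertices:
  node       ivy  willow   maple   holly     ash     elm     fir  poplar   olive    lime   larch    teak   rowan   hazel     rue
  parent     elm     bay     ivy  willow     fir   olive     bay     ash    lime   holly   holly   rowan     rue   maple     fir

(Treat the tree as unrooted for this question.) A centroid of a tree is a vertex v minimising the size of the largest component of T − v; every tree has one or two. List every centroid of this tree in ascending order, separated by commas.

holly, willow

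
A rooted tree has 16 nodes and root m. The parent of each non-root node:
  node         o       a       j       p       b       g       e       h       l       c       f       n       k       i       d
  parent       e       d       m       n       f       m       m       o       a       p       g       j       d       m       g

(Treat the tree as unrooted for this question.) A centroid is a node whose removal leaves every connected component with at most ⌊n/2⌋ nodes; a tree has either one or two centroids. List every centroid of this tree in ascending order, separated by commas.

Delete m: the remaining components have sizes 7, 4, 3, 1. Max 7 ≤ 8, so m is a centroid.
Every other node leaves some component of size > 8, so the centroid is unique.

m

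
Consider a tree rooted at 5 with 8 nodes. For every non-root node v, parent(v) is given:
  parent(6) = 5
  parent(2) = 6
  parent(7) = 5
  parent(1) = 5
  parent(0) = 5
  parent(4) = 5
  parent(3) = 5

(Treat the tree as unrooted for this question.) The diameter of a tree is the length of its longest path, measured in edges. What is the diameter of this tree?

Starting from 2, a farthest node is 7 at distance 3.
One longest path: 2 – 6 – 5 – 7.
So the diameter is 3.

3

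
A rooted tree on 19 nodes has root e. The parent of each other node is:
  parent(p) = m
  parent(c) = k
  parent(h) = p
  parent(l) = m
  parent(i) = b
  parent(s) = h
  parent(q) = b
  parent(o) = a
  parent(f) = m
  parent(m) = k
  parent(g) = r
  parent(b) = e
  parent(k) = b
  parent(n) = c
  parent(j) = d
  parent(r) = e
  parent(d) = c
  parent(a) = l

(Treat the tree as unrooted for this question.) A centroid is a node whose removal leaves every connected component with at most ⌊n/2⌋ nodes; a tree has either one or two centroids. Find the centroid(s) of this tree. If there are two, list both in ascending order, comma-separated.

Delete k: the remaining components have sizes 8, 6, 4. Max 8 ≤ 9, so k is a centroid.
No neighbour of k does as well, so k is the unique centroid.

k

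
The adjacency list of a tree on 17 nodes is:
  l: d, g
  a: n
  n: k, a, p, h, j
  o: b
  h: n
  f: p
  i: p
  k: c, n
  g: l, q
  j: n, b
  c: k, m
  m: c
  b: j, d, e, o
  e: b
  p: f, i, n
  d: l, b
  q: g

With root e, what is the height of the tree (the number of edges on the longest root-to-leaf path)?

The longest root-to-leaf path is e – b – j – n – k – c – m (6 edges).

6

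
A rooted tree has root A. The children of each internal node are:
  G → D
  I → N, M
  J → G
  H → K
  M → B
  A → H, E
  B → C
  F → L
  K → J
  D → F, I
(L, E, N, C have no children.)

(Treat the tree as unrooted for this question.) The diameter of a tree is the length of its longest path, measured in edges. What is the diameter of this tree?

BFS from C reaches E last, at distance 10; BFS from E confirms no node is farther.
Path: C – B – M – I – D – G – J – K – H – A – E.

10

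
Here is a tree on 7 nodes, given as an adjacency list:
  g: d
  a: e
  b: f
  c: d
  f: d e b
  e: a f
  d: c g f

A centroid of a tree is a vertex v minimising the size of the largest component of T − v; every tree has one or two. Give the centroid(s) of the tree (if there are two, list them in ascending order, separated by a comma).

Removing f splits the tree into components of sizes 3, 2, 1; the largest is 3 ≤ ⌊7/2⌋ = 3.
Every other node leaves some component of size > 3, so the centroid is unique.

f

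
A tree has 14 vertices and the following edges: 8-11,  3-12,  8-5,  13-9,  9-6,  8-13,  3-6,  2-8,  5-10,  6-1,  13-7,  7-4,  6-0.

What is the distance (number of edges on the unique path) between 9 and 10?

Walking from 9: 9 - 13 - 8 - 5 - 10. Length 4.

4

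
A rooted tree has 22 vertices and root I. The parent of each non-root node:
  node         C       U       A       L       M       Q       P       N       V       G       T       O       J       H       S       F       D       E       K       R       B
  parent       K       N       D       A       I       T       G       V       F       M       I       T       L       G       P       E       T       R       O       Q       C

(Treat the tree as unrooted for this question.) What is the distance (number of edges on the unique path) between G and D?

The path is G–M–I–T–D, which has 4 edges.

4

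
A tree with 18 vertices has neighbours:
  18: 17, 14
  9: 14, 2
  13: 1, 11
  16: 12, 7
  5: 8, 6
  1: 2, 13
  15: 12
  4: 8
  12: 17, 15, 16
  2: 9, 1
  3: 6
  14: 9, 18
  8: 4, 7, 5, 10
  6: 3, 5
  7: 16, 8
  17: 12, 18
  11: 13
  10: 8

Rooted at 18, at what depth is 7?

4

18–17–12–16–7 — 4 edges.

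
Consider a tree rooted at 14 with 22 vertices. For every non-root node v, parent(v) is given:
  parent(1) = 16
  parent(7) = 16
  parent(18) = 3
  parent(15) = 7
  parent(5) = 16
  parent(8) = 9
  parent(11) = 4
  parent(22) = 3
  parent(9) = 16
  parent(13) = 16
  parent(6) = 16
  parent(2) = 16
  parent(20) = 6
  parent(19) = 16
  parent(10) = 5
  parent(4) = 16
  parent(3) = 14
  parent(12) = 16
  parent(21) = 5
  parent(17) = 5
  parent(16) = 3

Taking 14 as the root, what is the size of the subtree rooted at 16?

18

Descendants of 16 (including itself): 16, 7, 2, 9, 4, 1, 5, 6, 12, 13, 19, 15, 8, 11, 10, 17, 21, 20. That's 18.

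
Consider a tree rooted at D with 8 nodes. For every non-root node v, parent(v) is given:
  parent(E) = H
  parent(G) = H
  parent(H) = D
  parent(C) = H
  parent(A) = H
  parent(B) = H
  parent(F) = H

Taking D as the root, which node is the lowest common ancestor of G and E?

G's ancestor chain is G, H, D and E's is E, H, D; they first meet at H.

H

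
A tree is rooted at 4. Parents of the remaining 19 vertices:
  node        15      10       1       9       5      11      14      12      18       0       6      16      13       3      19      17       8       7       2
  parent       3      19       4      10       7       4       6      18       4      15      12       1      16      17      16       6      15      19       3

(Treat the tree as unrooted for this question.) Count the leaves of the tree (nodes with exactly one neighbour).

The leaves are 0, 2, 5, 8, 9, 11, 13, 14.
That is 8 leaves.

8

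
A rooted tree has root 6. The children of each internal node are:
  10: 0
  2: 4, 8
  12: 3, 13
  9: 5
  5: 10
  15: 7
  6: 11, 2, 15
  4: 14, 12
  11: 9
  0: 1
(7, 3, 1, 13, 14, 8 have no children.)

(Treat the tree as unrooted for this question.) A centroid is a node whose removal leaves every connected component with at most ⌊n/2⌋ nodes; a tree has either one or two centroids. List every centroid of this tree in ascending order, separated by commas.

Delete 6: the remaining components have sizes 7, 6, 2. Max 7 ≤ 8, so 6 is a centroid.
Every other node leaves some component of size > 8, so the centroid is unique.

6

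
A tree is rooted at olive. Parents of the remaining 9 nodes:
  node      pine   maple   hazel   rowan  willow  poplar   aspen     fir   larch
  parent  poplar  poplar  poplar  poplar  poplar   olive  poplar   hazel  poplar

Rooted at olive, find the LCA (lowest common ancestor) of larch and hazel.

poplar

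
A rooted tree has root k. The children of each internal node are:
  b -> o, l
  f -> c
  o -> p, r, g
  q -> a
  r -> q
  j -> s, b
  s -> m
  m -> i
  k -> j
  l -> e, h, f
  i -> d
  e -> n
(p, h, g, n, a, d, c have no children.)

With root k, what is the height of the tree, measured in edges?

6

A deepest node is a, reached by k-j-b-o-r-q-a.
That path has 6 edges, so the height is 6.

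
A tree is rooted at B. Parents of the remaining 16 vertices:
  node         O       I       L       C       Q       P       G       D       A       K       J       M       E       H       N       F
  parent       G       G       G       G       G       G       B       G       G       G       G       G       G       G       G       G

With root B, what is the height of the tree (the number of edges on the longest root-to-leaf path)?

The longest root-to-leaf path is B-G-L (2 edges).

2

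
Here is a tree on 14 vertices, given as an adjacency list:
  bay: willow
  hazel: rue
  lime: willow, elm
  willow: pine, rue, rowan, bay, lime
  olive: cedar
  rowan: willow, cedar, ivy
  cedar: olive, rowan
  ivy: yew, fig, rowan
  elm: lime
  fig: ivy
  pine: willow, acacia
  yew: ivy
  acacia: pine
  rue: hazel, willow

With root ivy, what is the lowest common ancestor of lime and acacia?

Path lime→root: lime willow rowan ivy; path acacia→root: acacia pine willow rowan ivy.
First common node: willow.

willow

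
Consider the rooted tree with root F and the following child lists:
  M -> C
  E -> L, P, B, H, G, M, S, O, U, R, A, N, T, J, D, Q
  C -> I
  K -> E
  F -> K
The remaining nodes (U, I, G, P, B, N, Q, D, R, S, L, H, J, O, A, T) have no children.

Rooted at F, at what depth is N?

3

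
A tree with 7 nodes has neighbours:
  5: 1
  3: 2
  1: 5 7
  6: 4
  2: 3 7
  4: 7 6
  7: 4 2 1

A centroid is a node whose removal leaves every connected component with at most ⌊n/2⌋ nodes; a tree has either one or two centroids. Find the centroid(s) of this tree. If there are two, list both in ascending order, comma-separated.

If 7 is removed the pieces have sizes 2, 2, 2, all ≤ ⌊7/2⌋ = 3.
No neighbour of 7 does as well, so 7 is the unique centroid.

7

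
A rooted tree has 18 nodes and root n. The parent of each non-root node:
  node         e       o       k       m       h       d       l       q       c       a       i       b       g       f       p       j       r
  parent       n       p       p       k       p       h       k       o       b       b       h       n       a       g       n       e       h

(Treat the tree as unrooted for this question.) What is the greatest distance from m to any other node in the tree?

7

A farthest node from m is f.
The path m – k – p – n – b – a – g – f has 7 edges.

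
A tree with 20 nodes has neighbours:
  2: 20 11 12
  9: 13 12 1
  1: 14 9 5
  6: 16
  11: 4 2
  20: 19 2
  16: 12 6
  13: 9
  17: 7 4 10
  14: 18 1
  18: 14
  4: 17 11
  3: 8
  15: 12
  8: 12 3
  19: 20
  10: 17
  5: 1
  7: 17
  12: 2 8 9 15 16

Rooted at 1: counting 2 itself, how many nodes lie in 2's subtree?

The subtree rooted at 2 contains: 2, 11, 20, 4, 19, 17, 10, 7 — 8 nodes.

8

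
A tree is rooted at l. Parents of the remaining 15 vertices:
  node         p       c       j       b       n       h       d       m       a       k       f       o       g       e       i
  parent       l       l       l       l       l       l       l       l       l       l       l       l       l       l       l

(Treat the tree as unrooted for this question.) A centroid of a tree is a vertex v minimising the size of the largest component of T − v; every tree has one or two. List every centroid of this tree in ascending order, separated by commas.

If l is removed the pieces have sizes 1, 1, 1, 1, 1, 1, 1, 1, 1, 1, 1, 1, 1, 1, 1, all ≤ ⌊16/2⌋ = 8.
Every other node leaves some component of size > 8, so the centroid is unique.

l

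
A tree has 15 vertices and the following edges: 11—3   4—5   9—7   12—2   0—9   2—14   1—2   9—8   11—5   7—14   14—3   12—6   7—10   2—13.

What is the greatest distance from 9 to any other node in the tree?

6

The node farthest from 9 is 4, via 9-7-14-3-11-5-4 — 6 edges.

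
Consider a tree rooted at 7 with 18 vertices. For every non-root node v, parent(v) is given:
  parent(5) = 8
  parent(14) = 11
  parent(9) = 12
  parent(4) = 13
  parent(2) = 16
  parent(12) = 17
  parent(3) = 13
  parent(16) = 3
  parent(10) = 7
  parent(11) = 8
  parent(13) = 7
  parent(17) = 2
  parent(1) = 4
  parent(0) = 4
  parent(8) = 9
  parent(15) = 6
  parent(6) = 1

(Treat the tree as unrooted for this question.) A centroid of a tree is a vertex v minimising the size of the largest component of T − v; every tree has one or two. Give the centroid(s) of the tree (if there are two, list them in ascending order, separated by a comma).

3, 16

Removing 3 splits the tree into components of sizes 9, 8; the largest is 9 ≤ ⌊18/2⌋ = 9.
Its neighbour 16 also leaves a largest component of size 9, so both are centroids.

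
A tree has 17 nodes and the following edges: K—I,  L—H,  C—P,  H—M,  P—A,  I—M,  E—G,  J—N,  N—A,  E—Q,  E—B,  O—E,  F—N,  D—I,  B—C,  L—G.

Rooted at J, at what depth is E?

Path from J to E: J–N–A–P–C–B–E, which has 6 edges.

6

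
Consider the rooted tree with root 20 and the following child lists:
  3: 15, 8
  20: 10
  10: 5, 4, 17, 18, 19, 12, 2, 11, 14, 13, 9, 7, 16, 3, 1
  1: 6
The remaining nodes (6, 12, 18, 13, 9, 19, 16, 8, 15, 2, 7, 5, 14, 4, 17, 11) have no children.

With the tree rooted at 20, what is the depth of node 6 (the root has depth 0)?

3

20 → 10 → 1 → 6 — 3 edges.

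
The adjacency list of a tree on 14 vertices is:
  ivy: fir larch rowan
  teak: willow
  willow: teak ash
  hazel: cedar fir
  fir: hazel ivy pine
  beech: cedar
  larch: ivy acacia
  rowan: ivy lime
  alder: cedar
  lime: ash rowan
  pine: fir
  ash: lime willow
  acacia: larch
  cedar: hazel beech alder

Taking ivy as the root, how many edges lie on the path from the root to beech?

4

Climbing from beech to the root: beech–cedar–hazel–fir–ivy. That's 4 steps.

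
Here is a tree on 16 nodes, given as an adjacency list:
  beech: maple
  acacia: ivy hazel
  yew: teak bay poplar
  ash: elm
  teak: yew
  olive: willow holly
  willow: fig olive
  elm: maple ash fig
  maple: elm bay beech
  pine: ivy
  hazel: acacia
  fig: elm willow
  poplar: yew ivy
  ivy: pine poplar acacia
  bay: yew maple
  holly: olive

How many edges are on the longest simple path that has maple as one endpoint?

6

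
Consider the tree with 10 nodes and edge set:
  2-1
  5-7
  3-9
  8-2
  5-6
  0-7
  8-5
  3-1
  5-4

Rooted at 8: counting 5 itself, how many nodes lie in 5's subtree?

5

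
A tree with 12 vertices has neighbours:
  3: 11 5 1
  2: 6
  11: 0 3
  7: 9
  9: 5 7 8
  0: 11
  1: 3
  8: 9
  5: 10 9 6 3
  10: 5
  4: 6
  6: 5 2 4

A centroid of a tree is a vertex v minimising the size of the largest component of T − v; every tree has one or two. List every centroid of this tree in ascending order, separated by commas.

If 5 is removed the pieces have sizes 4, 3, 3, 1, all ≤ ⌊12/2⌋ = 6.
No neighbour of 5 does as well, so 5 is the unique centroid.

5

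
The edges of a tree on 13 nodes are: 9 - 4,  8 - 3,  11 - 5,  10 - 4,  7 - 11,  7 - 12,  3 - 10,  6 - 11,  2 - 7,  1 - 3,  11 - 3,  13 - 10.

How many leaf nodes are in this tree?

The leaves are 1, 2, 5, 6, 8, 9, 12, 13.
That is 8 leaves.

8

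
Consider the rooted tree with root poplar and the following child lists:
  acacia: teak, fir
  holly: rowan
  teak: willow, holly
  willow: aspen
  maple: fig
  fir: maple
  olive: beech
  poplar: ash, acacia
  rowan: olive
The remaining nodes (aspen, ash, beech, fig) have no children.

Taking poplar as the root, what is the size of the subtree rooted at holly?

4

The subtree rooted at holly contains: holly, rowan, olive, beech — 4 nodes.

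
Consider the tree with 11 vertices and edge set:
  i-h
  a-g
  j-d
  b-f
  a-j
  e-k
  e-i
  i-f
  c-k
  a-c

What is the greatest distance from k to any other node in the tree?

4

The node farthest from k is b (d also at distance 4), via k-e-i-f-b — 4 edges.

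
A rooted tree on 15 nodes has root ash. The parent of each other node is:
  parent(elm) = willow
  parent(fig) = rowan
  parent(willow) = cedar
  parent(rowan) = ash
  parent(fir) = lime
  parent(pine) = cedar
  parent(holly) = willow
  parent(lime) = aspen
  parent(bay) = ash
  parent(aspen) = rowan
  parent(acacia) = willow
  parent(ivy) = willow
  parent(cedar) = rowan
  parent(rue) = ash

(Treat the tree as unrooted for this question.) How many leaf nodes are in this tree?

9

Degree-1 nodes: acacia, bay, elm, fig, fir, holly, ivy, pine, rue — 9 of them.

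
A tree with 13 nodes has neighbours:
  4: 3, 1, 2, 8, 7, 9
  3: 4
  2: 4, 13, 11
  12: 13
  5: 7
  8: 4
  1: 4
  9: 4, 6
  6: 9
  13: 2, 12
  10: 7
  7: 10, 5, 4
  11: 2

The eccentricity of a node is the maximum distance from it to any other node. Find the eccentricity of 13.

4

Distances from 13 peak at 4, attained at 6 (5, 10 also at distance 4).
13–2–4–9–6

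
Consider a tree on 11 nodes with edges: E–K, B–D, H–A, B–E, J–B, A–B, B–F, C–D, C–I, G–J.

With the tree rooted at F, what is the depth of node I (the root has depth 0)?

4

F – B – D – C – I — 4 edges.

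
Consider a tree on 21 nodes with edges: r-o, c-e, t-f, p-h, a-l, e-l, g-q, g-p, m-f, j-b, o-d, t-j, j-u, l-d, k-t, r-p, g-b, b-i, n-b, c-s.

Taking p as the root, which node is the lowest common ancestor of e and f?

e's ancestor chain is e, l, d, o, r, p and f's is f, t, j, b, g, p; they first meet at p.

p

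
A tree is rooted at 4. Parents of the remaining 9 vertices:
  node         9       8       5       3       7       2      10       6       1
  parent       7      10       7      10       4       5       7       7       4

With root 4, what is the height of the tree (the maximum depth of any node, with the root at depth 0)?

3

A deepest node is 8, reached by 4 → 7 → 10 → 8.
That path has 3 edges, so the height is 3.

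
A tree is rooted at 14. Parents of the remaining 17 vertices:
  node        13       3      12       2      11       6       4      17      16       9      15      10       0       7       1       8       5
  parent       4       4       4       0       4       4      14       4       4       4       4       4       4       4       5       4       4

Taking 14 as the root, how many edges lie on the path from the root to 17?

Path from 14 to 17: 14 → 4 → 17, which has 2 edges.

2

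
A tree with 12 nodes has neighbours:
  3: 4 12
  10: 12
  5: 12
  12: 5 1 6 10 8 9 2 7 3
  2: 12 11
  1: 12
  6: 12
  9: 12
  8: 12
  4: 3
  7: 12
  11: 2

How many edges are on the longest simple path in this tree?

4

A longest path is 11-2-12-3-4, with 4 edges.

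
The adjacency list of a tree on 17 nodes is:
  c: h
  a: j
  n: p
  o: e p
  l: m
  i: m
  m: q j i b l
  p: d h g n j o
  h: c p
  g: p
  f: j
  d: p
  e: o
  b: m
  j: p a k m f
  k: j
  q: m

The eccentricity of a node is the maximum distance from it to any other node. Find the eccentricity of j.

3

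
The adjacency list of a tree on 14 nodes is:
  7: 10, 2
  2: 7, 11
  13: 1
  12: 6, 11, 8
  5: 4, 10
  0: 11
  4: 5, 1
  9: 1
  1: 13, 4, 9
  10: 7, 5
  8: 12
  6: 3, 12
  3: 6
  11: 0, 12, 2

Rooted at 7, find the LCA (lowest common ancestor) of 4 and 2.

4's ancestor chain is 4, 5, 10, 7 and 2's is 2, 7; they first meet at 7.

7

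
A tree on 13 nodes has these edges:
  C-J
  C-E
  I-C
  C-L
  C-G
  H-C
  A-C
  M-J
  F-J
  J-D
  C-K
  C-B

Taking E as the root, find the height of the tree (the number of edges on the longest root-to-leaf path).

3

D sits deepest: E → C → J → D — 3 edges from the root.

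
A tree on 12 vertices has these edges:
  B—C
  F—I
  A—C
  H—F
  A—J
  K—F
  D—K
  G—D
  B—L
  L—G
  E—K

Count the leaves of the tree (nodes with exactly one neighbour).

4

The leaves are E, H, I, J.
That is 4 leaves.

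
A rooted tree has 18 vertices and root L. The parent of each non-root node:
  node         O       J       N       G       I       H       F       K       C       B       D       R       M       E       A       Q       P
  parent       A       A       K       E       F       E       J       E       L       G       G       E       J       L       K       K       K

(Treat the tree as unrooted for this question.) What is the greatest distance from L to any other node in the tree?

The node farthest from L is I, via L-E-K-A-J-F-I — 6 edges.

6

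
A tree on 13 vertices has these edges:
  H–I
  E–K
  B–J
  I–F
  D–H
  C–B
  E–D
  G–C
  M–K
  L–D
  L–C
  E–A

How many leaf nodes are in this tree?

The leaves are A, F, G, J, M.
That is 5 leaves.

5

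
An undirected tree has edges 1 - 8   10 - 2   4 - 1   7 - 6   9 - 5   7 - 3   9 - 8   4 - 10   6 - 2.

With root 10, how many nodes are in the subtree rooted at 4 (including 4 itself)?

5

The subtree rooted at 4 contains: 4, 1, 8, 9, 5 — 5 nodes.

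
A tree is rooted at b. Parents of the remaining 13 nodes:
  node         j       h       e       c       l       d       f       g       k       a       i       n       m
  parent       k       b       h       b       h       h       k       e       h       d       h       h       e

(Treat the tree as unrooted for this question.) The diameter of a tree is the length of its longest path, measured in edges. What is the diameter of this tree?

BFS from m reaches c last, at distance 4; BFS from c confirms no node is farther.
Path: m-e-h-b-c.

4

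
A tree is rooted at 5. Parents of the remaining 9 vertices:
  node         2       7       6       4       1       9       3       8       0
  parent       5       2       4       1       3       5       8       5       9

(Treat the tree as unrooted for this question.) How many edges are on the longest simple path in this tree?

A longest path is 6-4-1-3-8-5-9-0, with 7 edges.

7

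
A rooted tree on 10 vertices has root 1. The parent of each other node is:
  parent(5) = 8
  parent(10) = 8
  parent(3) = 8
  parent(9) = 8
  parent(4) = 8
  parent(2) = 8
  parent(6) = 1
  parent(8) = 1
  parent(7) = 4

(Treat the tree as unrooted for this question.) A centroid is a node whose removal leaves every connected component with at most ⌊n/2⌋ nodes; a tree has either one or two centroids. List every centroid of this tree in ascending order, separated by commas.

8

Removing 8 splits the tree into components of sizes 2, 2, 1, 1, 1, 1, 1; the largest is 2 ≤ ⌊10/2⌋ = 5.
No neighbour of 8 does as well, so 8 is the unique centroid.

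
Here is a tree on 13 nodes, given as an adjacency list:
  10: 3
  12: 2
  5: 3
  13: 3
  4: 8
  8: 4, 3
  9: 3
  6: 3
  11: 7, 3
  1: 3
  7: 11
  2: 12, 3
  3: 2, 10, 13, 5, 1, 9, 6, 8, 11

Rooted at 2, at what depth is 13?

Climbing from 13 to the root: 13 – 3 – 2. That's 2 steps.

2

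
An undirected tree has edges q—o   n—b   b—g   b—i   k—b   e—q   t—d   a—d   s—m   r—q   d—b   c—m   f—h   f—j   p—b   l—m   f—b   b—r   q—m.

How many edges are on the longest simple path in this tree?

6

Starting from t, a farthest node is s at distance 6.
One longest path: t-d-b-r-q-m-s.
So the diameter is 6.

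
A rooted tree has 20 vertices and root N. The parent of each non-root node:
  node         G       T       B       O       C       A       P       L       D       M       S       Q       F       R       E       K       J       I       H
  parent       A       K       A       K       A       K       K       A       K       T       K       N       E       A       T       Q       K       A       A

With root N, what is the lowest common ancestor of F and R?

K

F's ancestor chain is F, E, T, K, Q, N and R's is R, A, K, Q, N; they first meet at K.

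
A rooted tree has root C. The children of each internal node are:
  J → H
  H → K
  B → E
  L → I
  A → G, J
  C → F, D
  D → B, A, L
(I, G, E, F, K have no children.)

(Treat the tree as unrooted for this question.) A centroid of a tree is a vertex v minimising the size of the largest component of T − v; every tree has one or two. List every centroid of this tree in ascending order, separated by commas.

Removing D splits the tree into components of sizes 5, 2, 2, 2; the largest is 5 ≤ ⌊12/2⌋ = 6.
Every other node leaves some component of size > 6, so the centroid is unique.

D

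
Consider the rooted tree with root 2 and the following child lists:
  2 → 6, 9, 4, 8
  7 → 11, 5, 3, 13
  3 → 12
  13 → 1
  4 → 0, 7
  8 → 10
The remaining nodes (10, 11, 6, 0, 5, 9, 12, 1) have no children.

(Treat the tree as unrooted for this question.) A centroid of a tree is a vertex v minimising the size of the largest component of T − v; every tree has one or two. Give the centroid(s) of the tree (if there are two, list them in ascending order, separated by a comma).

If 4 is removed the pieces have sizes 7, 5, 1, all ≤ ⌊14/2⌋ = 7.
Its neighbour 7 also leaves a largest component of size 7, so both are centroids.

4, 7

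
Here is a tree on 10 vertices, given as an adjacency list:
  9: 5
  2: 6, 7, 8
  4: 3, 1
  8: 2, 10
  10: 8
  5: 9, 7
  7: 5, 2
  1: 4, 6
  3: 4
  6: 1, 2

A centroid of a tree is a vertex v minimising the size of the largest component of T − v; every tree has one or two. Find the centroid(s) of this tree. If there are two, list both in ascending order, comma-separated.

2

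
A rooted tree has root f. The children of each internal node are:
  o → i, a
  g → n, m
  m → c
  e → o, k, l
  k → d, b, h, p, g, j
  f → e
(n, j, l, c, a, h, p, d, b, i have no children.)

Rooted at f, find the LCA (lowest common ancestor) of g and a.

e

Path g→root: g k e f; path a→root: a o e f.
First common node: e.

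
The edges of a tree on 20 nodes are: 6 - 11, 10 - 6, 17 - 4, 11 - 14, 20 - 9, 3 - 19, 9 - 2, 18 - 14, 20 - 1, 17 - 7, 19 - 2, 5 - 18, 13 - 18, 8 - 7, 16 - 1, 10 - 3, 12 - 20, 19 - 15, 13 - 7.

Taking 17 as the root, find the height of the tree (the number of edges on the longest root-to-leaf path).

14

16 sits deepest: 17-7-13-18-14-11-6-10-3-19-2-9-20-1-16 — 14 edges from the root.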